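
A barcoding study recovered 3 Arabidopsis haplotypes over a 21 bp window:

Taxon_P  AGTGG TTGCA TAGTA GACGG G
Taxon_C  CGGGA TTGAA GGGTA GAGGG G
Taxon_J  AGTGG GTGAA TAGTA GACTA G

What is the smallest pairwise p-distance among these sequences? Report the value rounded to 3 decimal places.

Pairwise Hamming distances:
  Taxon_P vs Taxon_C: 7
  Taxon_P vs Taxon_J: 4
  Taxon_C vs Taxon_J: 9
The smallest is 4 mismatches, between Taxon_P and Taxon_J; p = 4/21 = 0.190.

0.190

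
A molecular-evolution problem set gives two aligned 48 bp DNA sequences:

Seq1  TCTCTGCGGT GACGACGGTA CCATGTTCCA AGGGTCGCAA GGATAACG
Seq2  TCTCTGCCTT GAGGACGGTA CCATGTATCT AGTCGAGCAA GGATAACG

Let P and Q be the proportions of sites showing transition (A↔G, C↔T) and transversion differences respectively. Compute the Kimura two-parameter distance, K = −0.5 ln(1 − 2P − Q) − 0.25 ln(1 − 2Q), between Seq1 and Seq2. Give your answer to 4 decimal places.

Mismatches occur at site 8 (G/C, transversion), site 9 (G/T, transversion), site 13 (C/G, transversion), site 27 (T/A, transversion), site 28 (C/T, transition), site 30 (A/T, transversion), site 33 (G/T, transversion), site 34 (G/C, transversion), site 35 (T/G, transversion), site 36 (C/A, transversion).
Of the 10 differences, 1 transition and 9 transversions over 48 sites: P = 1/48 = 0.020833, Q = 9/48 = 0.187500.
d = −0.5·ln(0.770834) − 0.25·ln(0.625000) = −0.5·(-0.260282) − 0.25·(-0.470004) = 0.2476.

0.2476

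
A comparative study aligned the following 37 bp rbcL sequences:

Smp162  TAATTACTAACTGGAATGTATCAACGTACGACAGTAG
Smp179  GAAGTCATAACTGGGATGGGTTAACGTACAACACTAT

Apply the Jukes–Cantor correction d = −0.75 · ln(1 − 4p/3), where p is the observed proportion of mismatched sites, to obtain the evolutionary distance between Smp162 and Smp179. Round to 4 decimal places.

Differing sites — 1:T/G; 4:T/G; 6:A/C; 7:C/A; 15:A/G; 19:T/G; 20:A/G; 22:C/T; 30:G/A; 34:G/C; 37:G/T.
p = 11/37 = 0.297297.
d = −0.75 · ln(1 − (4/3)·0.297297) = −0.75 · ln(0.603604) = −0.75 · (-0.504837) = 0.3786.

0.3786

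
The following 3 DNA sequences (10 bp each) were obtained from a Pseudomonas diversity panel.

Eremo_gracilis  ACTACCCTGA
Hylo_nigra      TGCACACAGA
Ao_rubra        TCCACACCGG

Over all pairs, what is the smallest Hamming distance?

3

Pairwise Hamming distances:
  Eremo_gracilis vs Hylo_nigra: 5
  Eremo_gracilis vs Ao_rubra: 5
  Hylo_nigra vs Ao_rubra: 3
The smallest is 3, between Hylo_nigra and Ao_rubra.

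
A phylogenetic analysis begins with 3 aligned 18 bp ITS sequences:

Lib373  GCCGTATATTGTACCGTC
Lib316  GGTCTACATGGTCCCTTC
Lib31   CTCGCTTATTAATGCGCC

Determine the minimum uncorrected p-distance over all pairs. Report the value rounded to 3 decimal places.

Pairwise Hamming distances:
  Lib373 vs Lib316: 7
  Lib373 vs Lib31: 9
  Lib316 vs Lib31: 14
The smallest is 7 mismatches, between Lib373 and Lib316; p = 7/18 = 0.389.

0.389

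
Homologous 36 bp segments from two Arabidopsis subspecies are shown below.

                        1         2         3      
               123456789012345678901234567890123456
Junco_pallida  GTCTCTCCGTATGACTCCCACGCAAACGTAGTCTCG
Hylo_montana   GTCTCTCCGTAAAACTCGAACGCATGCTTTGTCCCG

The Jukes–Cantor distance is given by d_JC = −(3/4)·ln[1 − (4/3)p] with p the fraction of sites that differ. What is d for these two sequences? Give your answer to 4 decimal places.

The sequences differ at positions 12 (T/A), 13 (G/A), 18 (C/G), 19 (C/A), 25 (A/T), 26 (A/G), 28 (G/T), 30 (A/T), 34 (T/C).
p = 9/36 = 0.250000.
d = −0.75 · ln(1 − (4/3)·0.250000) = −0.75 · ln(0.666667) = −0.75 · (-0.405465) = 0.3041.

0.3041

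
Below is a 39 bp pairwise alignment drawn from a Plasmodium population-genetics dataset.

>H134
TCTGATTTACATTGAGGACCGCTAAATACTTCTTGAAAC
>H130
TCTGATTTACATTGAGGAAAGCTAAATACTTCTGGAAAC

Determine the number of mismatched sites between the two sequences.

3

The sequences differ at positions 19 (C/A), 20 (C/A), 34 (T/G).
That gives 3 mismatches out of 39 aligned sites, so the Hamming distance is 3.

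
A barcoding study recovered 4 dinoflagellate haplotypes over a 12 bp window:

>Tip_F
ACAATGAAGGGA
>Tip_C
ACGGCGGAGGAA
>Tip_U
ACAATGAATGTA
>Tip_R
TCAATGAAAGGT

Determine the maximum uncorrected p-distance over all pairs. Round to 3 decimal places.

0.667

Pairwise Hamming distances:
  Tip_F vs Tip_C: 5
  Tip_F vs Tip_U: 2
  Tip_F vs Tip_R: 3
  Tip_C vs Tip_U: 6
  Tip_C vs Tip_R: 8
  Tip_U vs Tip_R: 4
The largest is 8 mismatches, between Tip_C and Tip_R; p = 8/12 = 0.667.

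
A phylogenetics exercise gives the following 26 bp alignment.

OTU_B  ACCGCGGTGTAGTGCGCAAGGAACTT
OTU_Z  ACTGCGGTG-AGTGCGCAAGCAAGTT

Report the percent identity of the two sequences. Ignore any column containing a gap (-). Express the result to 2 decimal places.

88.00%

Excluding the 1 gap column leaves 25 comparable sites.
Differing sites — 3:C/T; 21:G/C; 24:C/G.
22 of the 25 comparable sites match, so the percent identity is 22/25 × 100 = 88.00%.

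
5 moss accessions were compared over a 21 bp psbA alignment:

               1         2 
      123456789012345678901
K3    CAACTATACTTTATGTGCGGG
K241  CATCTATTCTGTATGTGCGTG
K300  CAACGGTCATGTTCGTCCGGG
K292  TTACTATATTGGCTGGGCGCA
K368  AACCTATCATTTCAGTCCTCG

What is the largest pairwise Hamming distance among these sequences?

Pairwise Hamming distances:
  K3 vs K241: 4
  K3 vs K300: 8
  K3 vs K292: 9
  K3 vs K368: 9
  K241 vs K300: 9
  K241 vs K292: 10
  K241 vs K368: 10
  K300 vs K292: 13
  K300 vs K368: 9
  K292 vs K368: 12
The largest is 13, between K300 and K292.

13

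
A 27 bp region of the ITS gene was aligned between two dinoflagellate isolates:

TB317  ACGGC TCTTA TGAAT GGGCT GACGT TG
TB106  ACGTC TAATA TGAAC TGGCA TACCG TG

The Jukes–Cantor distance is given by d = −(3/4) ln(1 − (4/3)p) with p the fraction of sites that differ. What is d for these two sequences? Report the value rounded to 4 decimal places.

Mismatches occur at site 4 (G↔T), site 7 (C↔A), site 8 (T↔A), site 15 (T↔C), site 16 (G↔T), site 20 (T↔A), site 21 (G↔T), site 24 (G↔C), site 25 (T↔G).
p = 9/27 = 0.333333.
d = −0.75 · ln(1 − (4/3)·0.333333) = −0.75 · ln(0.555556) = −0.75 · (-0.587786) = 0.4408.

0.4408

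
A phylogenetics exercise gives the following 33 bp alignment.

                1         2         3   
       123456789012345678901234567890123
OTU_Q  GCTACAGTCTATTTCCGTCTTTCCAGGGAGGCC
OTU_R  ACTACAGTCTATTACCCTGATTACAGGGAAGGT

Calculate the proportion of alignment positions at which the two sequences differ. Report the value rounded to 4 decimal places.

0.2727

Differing sites — 1:G/A; 14:T/A; 17:G/C; 19:C/G; 20:T/A; 23:C/A; 30:G/A; 32:C/G; 33:C/T.
There are 9 differences over 33 sites, so p = 9/33 = 0.2727.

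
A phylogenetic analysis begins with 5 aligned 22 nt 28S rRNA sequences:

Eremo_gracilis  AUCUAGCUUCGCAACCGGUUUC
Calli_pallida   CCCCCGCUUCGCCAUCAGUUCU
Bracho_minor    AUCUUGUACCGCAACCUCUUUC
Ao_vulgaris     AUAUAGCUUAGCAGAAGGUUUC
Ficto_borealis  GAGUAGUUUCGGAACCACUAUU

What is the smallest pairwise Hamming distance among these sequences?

Pairwise Hamming distances:
  Eremo_gracilis vs Calli_pallida: 9
  Eremo_gracilis vs Bracho_minor: 6
  Eremo_gracilis vs Ao_vulgaris: 5
  Eremo_gracilis vs Ficto_borealis: 9
  Calli_pallida vs Bracho_minor: 13
  Calli_pallida vs Ao_vulgaris: 13
  Calli_pallida vs Ficto_borealis: 12
  Bracho_minor vs Ao_vulgaris: 11
  Bracho_minor vs Ficto_borealis: 10
  Ao_vulgaris vs Ficto_borealis: 13
The smallest is 5, between Eremo_gracilis and Ao_vulgaris.

5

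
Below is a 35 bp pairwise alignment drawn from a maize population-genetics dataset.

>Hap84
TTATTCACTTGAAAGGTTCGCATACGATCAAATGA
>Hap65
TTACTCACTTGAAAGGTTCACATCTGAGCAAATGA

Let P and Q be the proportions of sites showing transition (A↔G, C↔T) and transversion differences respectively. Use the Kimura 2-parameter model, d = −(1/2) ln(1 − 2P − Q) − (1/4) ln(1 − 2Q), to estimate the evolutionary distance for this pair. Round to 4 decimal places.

0.1601

Differing sites — 4:T/C (Ti); 20:G/A (Ti); 24:A/C (Tv); 25:C/T (Ti); 28:T/G (Tv).
Of the 5 differences, 3 transitions and 2 transversions over 35 sites: P = 3/35 = 0.085714, Q = 2/35 = 0.057143.
d = −0.5·ln(0.771429) − 0.25·ln(0.885714) = −0.5·(-0.259511) − 0.25·(-0.121361) = 0.1601.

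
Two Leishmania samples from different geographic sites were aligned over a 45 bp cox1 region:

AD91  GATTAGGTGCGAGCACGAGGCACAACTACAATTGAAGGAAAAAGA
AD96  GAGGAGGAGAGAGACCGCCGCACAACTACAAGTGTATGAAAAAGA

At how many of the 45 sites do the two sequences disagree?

11

Mismatches occur at site 3 (T→G), site 4 (T→G), site 8 (T→A), site 10 (C→A), site 14 (C→A), site 15 (A→C), site 18 (A→C), site 19 (G→C), site 32 (T→G), site 35 (A→T), site 37 (G→T).
That gives 11 mismatches out of 45 aligned sites, so the Hamming distance is 11.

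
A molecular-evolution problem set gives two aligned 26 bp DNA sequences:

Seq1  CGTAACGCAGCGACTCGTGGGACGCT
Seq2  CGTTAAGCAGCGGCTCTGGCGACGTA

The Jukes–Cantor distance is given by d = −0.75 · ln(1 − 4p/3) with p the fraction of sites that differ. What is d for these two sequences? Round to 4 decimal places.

0.3961

Differing sites — 4:A/T; 6:C/A; 13:A/G; 17:G/T; 18:T/G; 20:G/C; 25:C/T; 26:T/A.
p = 8/26 = 0.307692.
d = −0.75 · ln(1 − (4/3)·0.307692) = −0.75 · ln(0.589744) = −0.75 · (-0.528067) = 0.3961.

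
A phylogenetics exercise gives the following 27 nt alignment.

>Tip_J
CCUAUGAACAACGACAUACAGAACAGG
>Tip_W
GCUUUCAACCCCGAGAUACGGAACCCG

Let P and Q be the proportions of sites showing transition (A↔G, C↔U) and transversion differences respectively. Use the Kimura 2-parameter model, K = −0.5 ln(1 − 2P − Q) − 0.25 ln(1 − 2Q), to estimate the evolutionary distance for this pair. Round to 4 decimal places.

0.4558

The sequences differ at positions 1 (C/G, transversion), 4 (A/U, transversion), 6 (G/C, transversion), 10 (A/C, transversion), 11 (A/C, transversion), 15 (C/G, transversion), 20 (A/G, transition), 25 (A/C, transversion), 26 (G/C, transversion).
Of the 9 differences, 1 transition and 8 transversions over 27 sites: P = 1/27 = 0.037037, Q = 8/27 = 0.296296.
d = −0.5·ln(0.629630) − 0.25·ln(0.407408) = −0.5·(-0.462623) − 0.25·(-0.897940) = 0.4558.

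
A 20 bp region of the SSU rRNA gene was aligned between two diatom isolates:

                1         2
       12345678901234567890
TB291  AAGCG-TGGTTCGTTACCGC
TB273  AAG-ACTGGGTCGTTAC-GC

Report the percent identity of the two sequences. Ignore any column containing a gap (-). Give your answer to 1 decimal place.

88.2%

Excluding the 3 gap columns leaves 17 comparable sites.
The sequences differ at positions 5 (G/A), 10 (T/G).
15 of the 17 comparable sites match, so the percent identity is 15/17 × 100 = 88.2%.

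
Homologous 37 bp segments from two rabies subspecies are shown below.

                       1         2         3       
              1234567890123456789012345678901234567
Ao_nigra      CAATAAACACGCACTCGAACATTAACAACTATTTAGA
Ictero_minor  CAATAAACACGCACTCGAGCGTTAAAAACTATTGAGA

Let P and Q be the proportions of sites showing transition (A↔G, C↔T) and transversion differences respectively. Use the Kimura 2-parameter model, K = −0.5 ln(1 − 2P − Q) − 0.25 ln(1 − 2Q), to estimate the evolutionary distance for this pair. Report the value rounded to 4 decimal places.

0.1171

Mismatches occur at site 19 (A↔G, transition), site 21 (A↔G, transition), site 26 (C↔A, transversion), site 34 (T↔G, transversion).
Of the 4 differences, 2 transitions and 2 transversions over 37 sites: P = 2/37 = 0.054054, Q = 2/37 = 0.054054.
d = −0.5·ln(0.837838) − 0.25·ln(0.891892) = −0.5·(-0.176931) − 0.25·(-0.114410) = 0.1171.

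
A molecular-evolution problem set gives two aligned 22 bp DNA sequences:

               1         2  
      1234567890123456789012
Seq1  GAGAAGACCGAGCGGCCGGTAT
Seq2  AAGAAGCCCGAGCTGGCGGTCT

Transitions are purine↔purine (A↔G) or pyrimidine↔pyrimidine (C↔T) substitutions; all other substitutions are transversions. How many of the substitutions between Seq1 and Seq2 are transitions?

1

The sequences differ at positions 1 (G/A, transition), 7 (A/C, transversion), 14 (G/T, transversion), 16 (C/G, transversion), 21 (A/C, transversion).
Of the 5 differences, 1 transition and 4 transversions, so the answer is 1.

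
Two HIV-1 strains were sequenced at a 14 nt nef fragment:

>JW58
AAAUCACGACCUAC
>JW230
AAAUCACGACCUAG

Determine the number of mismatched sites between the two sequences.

1

Differing sites — 14:C/G.
That gives 1 mismatch out of 14 aligned sites, so the Hamming distance is 1.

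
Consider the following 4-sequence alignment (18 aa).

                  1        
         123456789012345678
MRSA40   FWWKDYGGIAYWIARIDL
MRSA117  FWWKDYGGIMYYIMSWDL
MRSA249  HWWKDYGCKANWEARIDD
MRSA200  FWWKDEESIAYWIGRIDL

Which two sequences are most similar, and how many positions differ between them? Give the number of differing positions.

Pairwise Hamming distances:
  MRSA40 vs MRSA117: 5
  MRSA40 vs MRSA249: 6
  MRSA40 vs MRSA200: 4
  MRSA117 vs MRSA249: 11
  MRSA117 vs MRSA200: 8
  MRSA249 vs MRSA200: 9
The smallest is 4, between MRSA40 and MRSA200.

4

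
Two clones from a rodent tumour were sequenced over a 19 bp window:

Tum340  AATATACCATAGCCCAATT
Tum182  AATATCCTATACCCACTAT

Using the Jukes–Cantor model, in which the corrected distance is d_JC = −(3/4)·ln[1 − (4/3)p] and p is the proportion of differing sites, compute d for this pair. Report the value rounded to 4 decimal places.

Mismatches occur at site 6 (A→C), site 8 (C→T), site 12 (G→C), site 15 (C→A), site 16 (A→C), site 17 (A→T), site 18 (T→A).
p = 7/19 = 0.368421.
d = −0.75 · ln(1 − (4/3)·0.368421) = −0.75 · ln(0.508772) = −0.75 · (-0.675755) = 0.5068.

0.5068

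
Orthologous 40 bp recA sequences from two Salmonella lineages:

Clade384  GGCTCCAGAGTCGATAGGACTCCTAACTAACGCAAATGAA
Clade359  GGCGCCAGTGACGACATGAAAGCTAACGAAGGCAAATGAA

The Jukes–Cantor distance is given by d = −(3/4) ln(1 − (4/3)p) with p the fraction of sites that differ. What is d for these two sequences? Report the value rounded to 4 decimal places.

0.3041

Differing sites — 4:T/G; 9:A/T; 11:T/A; 15:T/C; 17:G/T; 20:C/A; 21:T/A; 22:C/G; 28:T/G; 31:C/G.
p = 10/40 = 0.250000.
d = −0.75 · ln(1 − (4/3)·0.250000) = −0.75 · ln(0.666667) = −0.75 · (-0.405465) = 0.3041.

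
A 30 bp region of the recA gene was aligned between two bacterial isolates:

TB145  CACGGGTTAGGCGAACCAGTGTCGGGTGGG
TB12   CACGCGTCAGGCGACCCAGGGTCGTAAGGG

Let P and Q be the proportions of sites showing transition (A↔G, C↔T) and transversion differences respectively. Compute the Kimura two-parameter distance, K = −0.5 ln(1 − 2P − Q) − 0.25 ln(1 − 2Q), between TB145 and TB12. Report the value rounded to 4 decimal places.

0.2797

Differing sites — 5:G/C (Tv); 8:T/C (Ti); 15:A/C (Tv); 20:T/G (Tv); 25:G/T (Tv); 26:G/A (Ti); 27:T/A (Tv).
Of the 7 differences, 2 transitions and 5 transversions over 30 sites: P = 2/30 = 0.066667, Q = 5/30 = 0.166667.
d = −0.5·ln(0.699999) − 0.25·ln(0.666666) = −0.5·(-0.356676) − 0.25·(-0.405466) = 0.2797.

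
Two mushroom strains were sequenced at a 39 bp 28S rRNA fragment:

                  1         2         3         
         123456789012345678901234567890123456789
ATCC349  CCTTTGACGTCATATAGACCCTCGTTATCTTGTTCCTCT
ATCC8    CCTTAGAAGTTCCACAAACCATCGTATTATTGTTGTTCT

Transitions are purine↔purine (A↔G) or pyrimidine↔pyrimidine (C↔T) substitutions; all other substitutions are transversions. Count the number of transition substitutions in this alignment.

Mismatches occur at site 5 (T→A, transversion), site 8 (C→A, transversion), site 11 (C→T, transition), site 12 (A→C, transversion), site 13 (T→C, transition), site 15 (T→C, transition), site 17 (G→A, transition), site 21 (C→A, transversion), site 26 (T→A, transversion), site 27 (A→T, transversion), site 29 (C→A, transversion), site 35 (C→G, transversion), site 36 (C→T, transition).
Of the 13 differences, 5 transitions and 8 transversions, so the answer is 5.

5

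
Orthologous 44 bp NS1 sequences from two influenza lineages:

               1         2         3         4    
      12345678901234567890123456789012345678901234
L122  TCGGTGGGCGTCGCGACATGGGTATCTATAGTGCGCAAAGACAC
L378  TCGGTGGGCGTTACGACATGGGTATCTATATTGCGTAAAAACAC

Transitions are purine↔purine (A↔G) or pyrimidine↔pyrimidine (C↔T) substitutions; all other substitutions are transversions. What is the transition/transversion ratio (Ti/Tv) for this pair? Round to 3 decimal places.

Differing sites — 12:C/T (Ti); 13:G/A (Ti); 31:G/T (Tv); 36:C/T (Ti); 40:G/A (Ti).
Of the 5 differences, 4 transitions and 1 transversion, so Ti/Tv = 4/1 = 4.000.

4.000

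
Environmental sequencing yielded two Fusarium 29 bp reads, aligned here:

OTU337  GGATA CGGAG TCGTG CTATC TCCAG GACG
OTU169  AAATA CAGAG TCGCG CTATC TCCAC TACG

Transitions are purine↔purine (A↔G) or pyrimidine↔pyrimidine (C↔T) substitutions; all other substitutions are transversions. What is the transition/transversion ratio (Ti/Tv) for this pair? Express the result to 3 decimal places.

Differing sites — 1:G/A (Ti); 2:G/A (Ti); 7:G/A (Ti); 14:T/C (Ti); 25:G/C (Tv); 26:G/T (Tv).
Of the 6 differences, 4 transitions and 2 transversions, so Ti/Tv = 4/2 = 2.000.

2.000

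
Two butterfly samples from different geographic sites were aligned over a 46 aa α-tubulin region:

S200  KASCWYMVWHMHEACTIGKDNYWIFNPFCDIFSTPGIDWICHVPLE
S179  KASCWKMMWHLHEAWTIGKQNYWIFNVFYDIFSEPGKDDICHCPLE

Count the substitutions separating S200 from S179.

11

Differing sites — 6:Y/K; 8:V/M; 11:M/L; 15:C/W; 20:D/Q; 27:P/V; 29:C/Y; 34:T/E; 37:I/K; 39:W/D; 43:V/C.
That gives 11 mismatches out of 46 aligned sites, so the Hamming distance is 11.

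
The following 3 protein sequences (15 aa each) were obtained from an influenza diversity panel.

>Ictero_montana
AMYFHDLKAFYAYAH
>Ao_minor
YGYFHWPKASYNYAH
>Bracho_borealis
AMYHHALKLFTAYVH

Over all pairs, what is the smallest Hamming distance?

5

Pairwise Hamming distances:
  Ictero_montana vs Ao_minor: 6
  Ictero_montana vs Bracho_borealis: 5
  Ao_minor vs Bracho_borealis: 10
The smallest is 5, between Ictero_montana and Bracho_borealis.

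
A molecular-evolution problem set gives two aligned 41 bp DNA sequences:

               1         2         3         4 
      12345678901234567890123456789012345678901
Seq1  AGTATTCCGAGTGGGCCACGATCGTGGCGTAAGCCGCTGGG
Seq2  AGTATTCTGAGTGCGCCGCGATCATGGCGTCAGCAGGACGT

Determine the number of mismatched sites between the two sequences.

10

The sequences differ at positions 8 (C/T), 14 (G/C), 18 (A/G), 24 (G/A), 31 (A/C), 35 (C/A), 37 (C/G), 38 (T/A), 39 (G/C), 41 (G/T).
That gives 10 mismatches out of 41 aligned sites, so the Hamming distance is 10.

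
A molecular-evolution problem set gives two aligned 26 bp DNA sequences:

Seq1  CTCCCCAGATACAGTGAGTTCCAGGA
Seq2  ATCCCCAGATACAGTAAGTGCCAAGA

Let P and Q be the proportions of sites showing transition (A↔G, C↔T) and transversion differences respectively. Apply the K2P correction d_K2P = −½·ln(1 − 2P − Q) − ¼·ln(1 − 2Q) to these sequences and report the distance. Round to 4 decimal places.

0.1729

Differing sites — 1:C/A (Tv); 16:G/A (Ti); 20:T/G (Tv); 24:G/A (Ti).
Of the 4 differences, 2 transitions and 2 transversions over 26 sites: P = 2/26 = 0.076923, Q = 2/26 = 0.076923.
d = −0.5·ln(0.769231) − 0.25·ln(0.846154) = −0.5·(-0.262364) − 0.25·(-0.167054) = 0.1729.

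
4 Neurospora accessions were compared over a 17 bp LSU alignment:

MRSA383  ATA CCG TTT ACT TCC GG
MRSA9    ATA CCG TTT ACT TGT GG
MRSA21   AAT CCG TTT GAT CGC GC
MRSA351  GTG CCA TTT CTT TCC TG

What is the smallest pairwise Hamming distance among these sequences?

2

Pairwise Hamming distances:
  MRSA383 vs MRSA9: 2
  MRSA383 vs MRSA21: 7
  MRSA383 vs MRSA351: 6
  MRSA9 vs MRSA21: 7
  MRSA9 vs MRSA351: 8
  MRSA21 vs MRSA351: 10
The smallest is 2, between MRSA383 and MRSA9.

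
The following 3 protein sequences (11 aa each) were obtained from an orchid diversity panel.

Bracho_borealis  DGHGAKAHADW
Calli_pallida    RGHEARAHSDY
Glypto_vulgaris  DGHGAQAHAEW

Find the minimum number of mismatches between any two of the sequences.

2

Pairwise Hamming distances:
  Bracho_borealis vs Calli_pallida: 5
  Bracho_borealis vs Glypto_vulgaris: 2
  Calli_pallida vs Glypto_vulgaris: 6
The smallest is 2, between Bracho_borealis and Glypto_vulgaris.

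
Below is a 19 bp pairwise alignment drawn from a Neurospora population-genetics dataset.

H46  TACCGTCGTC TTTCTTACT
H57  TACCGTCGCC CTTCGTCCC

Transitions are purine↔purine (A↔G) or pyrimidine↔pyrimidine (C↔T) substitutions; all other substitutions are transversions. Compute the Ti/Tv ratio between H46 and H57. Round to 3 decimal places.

Mismatches occur at site 9 (T↔C, transition), site 11 (T↔C, transition), site 15 (T↔G, transversion), site 17 (A↔C, transversion), site 19 (T↔C, transition).
Of the 5 differences, 3 transitions and 2 transversions, so Ti/Tv = 3/2 = 1.500.

1.500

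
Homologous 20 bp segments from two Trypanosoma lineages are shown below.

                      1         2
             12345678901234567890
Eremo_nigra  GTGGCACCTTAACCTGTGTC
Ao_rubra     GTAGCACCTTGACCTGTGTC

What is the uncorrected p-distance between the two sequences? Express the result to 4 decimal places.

0.1000

Differing sites — 3:G/A; 11:A/G.
There are 2 differences over 20 sites, so p = 2/20 = 0.1000.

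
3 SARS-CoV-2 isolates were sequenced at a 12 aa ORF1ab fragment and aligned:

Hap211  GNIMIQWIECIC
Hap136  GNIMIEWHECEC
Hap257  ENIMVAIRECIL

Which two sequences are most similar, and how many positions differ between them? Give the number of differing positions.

Pairwise Hamming distances:
  Hap211 vs Hap136: 3
  Hap211 vs Hap257: 6
  Hap136 vs Hap257: 7
The smallest is 3, between Hap211 and Hap136.

3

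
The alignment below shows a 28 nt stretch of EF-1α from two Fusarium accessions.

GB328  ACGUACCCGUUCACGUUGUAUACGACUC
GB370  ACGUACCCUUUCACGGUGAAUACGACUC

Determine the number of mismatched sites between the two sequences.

3

Mismatches occur at site 9 (G↔U), site 16 (U↔G), site 19 (U↔A).
That gives 3 mismatches out of 28 aligned sites, so the Hamming distance is 3.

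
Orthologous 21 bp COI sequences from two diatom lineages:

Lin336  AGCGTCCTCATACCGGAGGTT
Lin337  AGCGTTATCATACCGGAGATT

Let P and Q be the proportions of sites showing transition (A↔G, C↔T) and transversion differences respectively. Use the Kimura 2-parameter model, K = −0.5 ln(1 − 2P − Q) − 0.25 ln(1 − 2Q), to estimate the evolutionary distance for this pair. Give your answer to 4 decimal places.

Differing sites — 6:C/T (Ti); 7:C/A (Tv); 19:G/A (Ti).
Of the 3 differences, 2 transitions and 1 transversion over 21 sites: P = 2/21 = 0.095238, Q = 1/21 = 0.047619.
d = −0.5·ln(0.761905) − 0.25·ln(0.904762) = −0.5·(-0.271933) − 0.25·(-0.100083) = 0.1610.

0.1610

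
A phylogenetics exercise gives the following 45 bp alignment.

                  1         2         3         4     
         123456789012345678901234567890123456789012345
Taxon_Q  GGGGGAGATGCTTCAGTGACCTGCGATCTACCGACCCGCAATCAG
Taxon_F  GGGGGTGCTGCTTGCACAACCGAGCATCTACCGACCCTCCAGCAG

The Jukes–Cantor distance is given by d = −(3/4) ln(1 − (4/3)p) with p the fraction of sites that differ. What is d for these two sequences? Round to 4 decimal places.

0.4019

Mismatches occur at site 6 (A→T), site 8 (A→C), site 14 (C→G), site 15 (A→C), site 16 (G→A), site 17 (T→C), site 18 (G→A), site 22 (T→G), site 23 (G→A), site 24 (C→G), site 25 (G→C), site 38 (G→T), site 40 (A→C), site 42 (T→G).
p = 14/45 = 0.311111.
d = −0.75 · ln(1 − (4/3)·0.311111) = −0.75 · ln(0.585185) = −0.75 · (-0.535827) = 0.4019.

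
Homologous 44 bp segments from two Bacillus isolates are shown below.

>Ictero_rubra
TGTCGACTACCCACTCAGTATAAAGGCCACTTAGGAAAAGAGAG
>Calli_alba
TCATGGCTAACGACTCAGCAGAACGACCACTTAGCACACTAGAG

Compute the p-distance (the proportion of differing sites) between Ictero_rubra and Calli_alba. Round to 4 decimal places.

Differing sites — 2:G/C; 3:T/A; 4:C/T; 6:A/G; 10:C/A; 12:C/G; 19:T/C; 21:T/G; 24:A/C; 26:G/A; 35:G/C; 37:A/C; 39:A/C; 40:G/T.
There are 14 differences over 44 sites, so p = 14/44 = 0.3182.

0.3182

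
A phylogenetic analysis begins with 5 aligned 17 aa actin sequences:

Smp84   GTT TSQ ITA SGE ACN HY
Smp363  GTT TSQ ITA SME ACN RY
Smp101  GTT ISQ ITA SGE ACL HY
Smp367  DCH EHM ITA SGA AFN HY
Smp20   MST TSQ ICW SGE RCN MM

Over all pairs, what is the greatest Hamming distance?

Pairwise Hamming distances:
  Smp84 vs Smp363: 2
  Smp84 vs Smp101: 2
  Smp84 vs Smp367: 8
  Smp84 vs Smp20: 7
  Smp363 vs Smp101: 4
  Smp363 vs Smp367: 10
  Smp363 vs Smp20: 8
  Smp101 vs Smp367: 9
  Smp101 vs Smp20: 9
  Smp367 vs Smp20: 13
The largest is 13, between Smp367 and Smp20.

13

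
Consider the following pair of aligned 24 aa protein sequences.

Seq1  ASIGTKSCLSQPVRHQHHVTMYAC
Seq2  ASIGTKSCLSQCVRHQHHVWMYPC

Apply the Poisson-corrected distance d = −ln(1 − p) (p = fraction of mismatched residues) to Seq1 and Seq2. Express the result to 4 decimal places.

The sequences differ at positions 12 (P/C), 20 (T/W), 23 (A/P).
p = 3/24 = 0.125000.
d = −ln(1 − 0.125000) = −ln(0.875000) = 0.1335.

0.1335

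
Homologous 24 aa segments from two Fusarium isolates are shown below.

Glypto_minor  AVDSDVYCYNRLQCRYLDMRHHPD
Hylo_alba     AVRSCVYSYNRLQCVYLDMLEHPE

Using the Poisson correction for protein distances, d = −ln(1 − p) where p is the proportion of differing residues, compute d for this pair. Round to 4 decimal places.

Mismatches occur at site 3 (D↔R), site 5 (D↔C), site 8 (C↔S), site 15 (R↔V), site 20 (R↔L), site 21 (H↔E), site 24 (D↔E).
p = 7/24 = 0.291667.
d = −ln(1 − 0.291667) = −ln(0.708333) = 0.3448.

0.3448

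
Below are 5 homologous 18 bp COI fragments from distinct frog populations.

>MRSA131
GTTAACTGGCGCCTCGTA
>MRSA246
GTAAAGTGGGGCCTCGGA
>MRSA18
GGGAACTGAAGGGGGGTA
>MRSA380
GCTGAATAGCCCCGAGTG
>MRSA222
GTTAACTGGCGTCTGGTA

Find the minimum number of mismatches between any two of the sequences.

Pairwise Hamming distances:
  MRSA131 vs MRSA246: 4
  MRSA131 vs MRSA18: 8
  MRSA131 vs MRSA380: 8
  MRSA131 vs MRSA222: 2
  MRSA246 vs MRSA18: 10
  MRSA246 vs MRSA380: 11
  MRSA246 vs MRSA222: 6
  MRSA18 vs MRSA380: 12
  MRSA18 vs MRSA222: 7
  MRSA380 vs MRSA222: 9
The smallest is 2, between MRSA131 and MRSA222.

2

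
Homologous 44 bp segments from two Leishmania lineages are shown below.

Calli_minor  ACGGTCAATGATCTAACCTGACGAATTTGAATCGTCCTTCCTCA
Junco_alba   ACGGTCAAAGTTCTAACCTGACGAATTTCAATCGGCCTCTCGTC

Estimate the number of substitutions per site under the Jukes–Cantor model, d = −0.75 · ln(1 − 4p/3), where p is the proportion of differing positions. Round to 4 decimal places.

0.2388

The sequences differ at positions 9 (T/A), 11 (A/T), 29 (G/C), 35 (T/G), 39 (T/C), 40 (C/T), 42 (T/G), 43 (C/T), 44 (A/C).
p = 9/44 = 0.204545.
d = −0.75 · ln(1 − (4/3)·0.204545) = −0.75 · ln(0.727273) = −0.75 · (-0.318453) = 0.2388.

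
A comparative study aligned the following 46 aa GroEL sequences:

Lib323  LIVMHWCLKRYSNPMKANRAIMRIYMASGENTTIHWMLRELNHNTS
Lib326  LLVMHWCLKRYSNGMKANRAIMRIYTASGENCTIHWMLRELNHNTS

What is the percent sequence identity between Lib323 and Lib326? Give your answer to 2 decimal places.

Mismatches occur at site 2 (I↔L), site 14 (P↔G), site 26 (M↔T), site 32 (T↔C).
42 of the 46 sites match, so the percent identity is 42/46 × 100 = 91.30%.

91.30%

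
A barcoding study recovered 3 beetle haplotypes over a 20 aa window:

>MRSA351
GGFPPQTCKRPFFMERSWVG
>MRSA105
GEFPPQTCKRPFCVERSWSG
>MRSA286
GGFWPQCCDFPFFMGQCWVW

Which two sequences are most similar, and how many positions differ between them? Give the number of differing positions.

Pairwise Hamming distances:
  MRSA351 vs MRSA105: 4
  MRSA351 vs MRSA286: 8
  MRSA105 vs MRSA286: 12
The smallest is 4, between MRSA351 and MRSA105.

4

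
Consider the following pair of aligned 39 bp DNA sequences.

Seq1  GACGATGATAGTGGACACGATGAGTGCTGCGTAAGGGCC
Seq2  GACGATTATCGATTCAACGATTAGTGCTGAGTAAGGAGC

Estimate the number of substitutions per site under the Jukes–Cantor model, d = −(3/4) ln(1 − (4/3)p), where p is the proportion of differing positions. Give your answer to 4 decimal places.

0.3538

Mismatches occur at site 7 (G→T), site 10 (A→C), site 12 (T→A), site 13 (G→T), site 14 (G→T), site 15 (A→C), site 16 (C→A), site 22 (G→T), site 30 (C→A), site 37 (G→A), site 38 (C→G).
p = 11/39 = 0.282051.
d = −0.75 · ln(1 − (4/3)·0.282051) = −0.75 · ln(0.623932) = −0.75 · (-0.471714) = 0.3538.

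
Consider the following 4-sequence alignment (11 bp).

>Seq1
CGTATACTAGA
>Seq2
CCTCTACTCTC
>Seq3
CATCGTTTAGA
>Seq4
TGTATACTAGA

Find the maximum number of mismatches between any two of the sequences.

Pairwise Hamming distances:
  Seq1 vs Seq2: 5
  Seq1 vs Seq3: 5
  Seq1 vs Seq4: 1
  Seq2 vs Seq3: 7
  Seq2 vs Seq4: 6
  Seq3 vs Seq4: 6
The largest is 7, between Seq2 and Seq3.

7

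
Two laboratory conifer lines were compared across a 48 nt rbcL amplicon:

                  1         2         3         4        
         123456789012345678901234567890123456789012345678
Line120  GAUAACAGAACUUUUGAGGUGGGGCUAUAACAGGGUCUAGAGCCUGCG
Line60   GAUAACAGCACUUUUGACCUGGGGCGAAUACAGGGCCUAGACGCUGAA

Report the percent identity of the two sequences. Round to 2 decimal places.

The sequences differ at positions 9 (A/C), 18 (G/C), 19 (G/C), 26 (U/G), 28 (U/A), 29 (A/U), 36 (U/C), 42 (G/C), 43 (C/G), 47 (C/A), 48 (G/A).
37 of the 48 sites match, so the percent identity is 37/48 × 100 = 77.08%.

77.08%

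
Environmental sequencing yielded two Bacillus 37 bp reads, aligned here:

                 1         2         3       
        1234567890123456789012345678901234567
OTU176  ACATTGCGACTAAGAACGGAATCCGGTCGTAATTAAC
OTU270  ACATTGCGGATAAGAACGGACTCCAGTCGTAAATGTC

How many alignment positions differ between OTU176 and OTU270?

Mismatches occur at site 9 (A↔G), site 10 (C↔A), site 21 (A↔C), site 25 (G↔A), site 33 (T↔A), site 35 (A↔G), site 36 (A↔T).
That gives 7 mismatches out of 37 aligned sites, so the Hamming distance is 7.

7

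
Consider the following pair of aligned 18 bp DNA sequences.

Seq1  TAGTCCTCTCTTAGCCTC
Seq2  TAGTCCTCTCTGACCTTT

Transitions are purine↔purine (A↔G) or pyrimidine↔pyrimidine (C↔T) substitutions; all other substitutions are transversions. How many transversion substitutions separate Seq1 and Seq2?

2

Differing sites — 12:T/G (Tv); 14:G/C (Tv); 16:C/T (Ti); 18:C/T (Ti).
Of the 4 differences, 2 transitions and 2 transversions, so the answer is 2.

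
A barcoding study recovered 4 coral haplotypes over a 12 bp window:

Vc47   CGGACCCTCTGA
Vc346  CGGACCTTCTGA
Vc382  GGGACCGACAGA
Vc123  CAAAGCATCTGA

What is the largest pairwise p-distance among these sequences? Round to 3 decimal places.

Pairwise Hamming distances:
  Vc47 vs Vc346: 1
  Vc47 vs Vc382: 4
  Vc47 vs Vc123: 4
  Vc346 vs Vc382: 4
  Vc346 vs Vc123: 4
  Vc382 vs Vc123: 7
The largest is 7 mismatches, between Vc382 and Vc123; p = 7/12 = 0.583.

0.583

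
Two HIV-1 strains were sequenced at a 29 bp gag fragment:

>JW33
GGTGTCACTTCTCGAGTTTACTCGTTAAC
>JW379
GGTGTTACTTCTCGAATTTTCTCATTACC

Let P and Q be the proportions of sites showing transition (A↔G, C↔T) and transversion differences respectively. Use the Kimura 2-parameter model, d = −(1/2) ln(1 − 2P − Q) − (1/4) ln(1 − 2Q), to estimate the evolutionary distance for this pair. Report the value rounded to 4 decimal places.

0.1985

The sequences differ at positions 6 (C/T, transition), 16 (G/A, transition), 20 (A/T, transversion), 24 (G/A, transition), 28 (A/C, transversion).
Of the 5 differences, 3 transitions and 2 transversions over 29 sites: P = 3/29 = 0.103448, Q = 2/29 = 0.068966.
d = −0.5·ln(0.724138) − 0.25·ln(0.862068) = −0.5·(-0.322773) − 0.25·(-0.148421) = 0.1985.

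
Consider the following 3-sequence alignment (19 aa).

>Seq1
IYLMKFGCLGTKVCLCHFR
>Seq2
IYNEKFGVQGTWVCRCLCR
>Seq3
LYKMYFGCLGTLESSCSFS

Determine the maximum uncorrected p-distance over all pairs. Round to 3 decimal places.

Pairwise Hamming distances:
  Seq1 vs Seq2: 8
  Seq1 vs Seq3: 9
  Seq2 vs Seq3: 13
The largest is 13 mismatches, between Seq2 and Seq3; p = 13/19 = 0.684.

0.684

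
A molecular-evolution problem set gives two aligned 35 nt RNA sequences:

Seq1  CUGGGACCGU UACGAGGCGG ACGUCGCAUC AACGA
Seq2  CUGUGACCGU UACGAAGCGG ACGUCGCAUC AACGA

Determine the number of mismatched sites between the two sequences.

The sequences differ at positions 4 (G/U), 16 (G/A).
That gives 2 mismatches out of 35 aligned sites, so the Hamming distance is 2.

2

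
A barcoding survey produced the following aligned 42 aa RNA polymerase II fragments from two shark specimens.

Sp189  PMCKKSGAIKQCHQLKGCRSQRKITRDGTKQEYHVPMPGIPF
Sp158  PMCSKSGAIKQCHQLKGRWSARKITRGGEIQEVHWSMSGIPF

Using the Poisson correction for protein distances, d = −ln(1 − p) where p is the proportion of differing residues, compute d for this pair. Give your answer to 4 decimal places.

0.3037

Mismatches occur at site 4 (K↔S), site 18 (C↔R), site 19 (R↔W), site 21 (Q↔A), site 27 (D↔G), site 29 (T↔E), site 30 (K↔I), site 33 (Y↔V), site 35 (V↔W), site 36 (P↔S), site 38 (P↔S).
p = 11/42 = 0.261905.
d = −ln(1 − 0.261905) = −ln(0.738095) = 0.3037.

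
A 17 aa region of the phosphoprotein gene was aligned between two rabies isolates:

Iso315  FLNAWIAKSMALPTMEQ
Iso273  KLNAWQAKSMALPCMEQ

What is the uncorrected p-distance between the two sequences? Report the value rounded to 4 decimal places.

The sequences differ at positions 1 (F/K), 6 (I/Q), 14 (T/C).
There are 3 differences over 17 sites, so p = 3/17 = 0.1765.

0.1765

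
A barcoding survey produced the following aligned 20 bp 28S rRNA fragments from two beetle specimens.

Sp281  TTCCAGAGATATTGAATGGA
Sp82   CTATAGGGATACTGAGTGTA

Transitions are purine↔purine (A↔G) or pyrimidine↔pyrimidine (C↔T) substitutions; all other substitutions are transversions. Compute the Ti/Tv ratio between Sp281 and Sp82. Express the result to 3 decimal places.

Mismatches occur at site 1 (T→C, transition), site 3 (C→A, transversion), site 4 (C→T, transition), site 7 (A→G, transition), site 12 (T→C, transition), site 16 (A→G, transition), site 19 (G→T, transversion).
Of the 7 differences, 5 transitions and 2 transversions, so Ti/Tv = 5/2 = 2.500.

2.500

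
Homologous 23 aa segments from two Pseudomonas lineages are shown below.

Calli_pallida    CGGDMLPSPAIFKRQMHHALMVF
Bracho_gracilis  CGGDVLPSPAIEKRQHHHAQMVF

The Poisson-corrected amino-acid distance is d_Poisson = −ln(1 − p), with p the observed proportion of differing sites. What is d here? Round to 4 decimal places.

The sequences differ at positions 5 (M/V), 12 (F/E), 16 (M/H), 20 (L/Q).
p = 4/23 = 0.173913.
d = −ln(1 − 0.173913) = −ln(0.826087) = 0.1911.

0.1911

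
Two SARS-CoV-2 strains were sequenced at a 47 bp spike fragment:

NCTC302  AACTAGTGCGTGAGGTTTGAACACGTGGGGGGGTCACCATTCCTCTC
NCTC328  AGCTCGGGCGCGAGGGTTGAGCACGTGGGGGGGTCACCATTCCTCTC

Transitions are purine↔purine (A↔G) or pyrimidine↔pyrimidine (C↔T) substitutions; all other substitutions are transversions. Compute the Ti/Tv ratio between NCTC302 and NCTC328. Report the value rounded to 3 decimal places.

The sequences differ at positions 2 (A/G, transition), 5 (A/C, transversion), 7 (T/G, transversion), 11 (T/C, transition), 16 (T/G, transversion), 21 (A/G, transition).
Of the 6 differences, 3 transitions and 3 transversions, so Ti/Tv = 3/3 = 1.000.

1.000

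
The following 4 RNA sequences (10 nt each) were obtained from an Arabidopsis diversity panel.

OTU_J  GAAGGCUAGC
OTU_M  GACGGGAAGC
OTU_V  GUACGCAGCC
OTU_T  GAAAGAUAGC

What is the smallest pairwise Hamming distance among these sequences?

2

Pairwise Hamming distances:
  OTU_J vs OTU_M: 3
  OTU_J vs OTU_V: 5
  OTU_J vs OTU_T: 2
  OTU_M vs OTU_V: 6
  OTU_M vs OTU_T: 4
  OTU_V vs OTU_T: 6
The smallest is 2, between OTU_J and OTU_T.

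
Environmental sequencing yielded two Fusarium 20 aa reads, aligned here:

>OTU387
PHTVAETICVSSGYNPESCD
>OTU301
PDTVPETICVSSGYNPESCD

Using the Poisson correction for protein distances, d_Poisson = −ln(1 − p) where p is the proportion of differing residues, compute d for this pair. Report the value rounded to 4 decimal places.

0.1054

The sequences differ at positions 2 (H/D), 5 (A/P).
p = 2/20 = 0.100000.
d = −ln(1 − 0.100000) = −ln(0.900000) = 0.1054.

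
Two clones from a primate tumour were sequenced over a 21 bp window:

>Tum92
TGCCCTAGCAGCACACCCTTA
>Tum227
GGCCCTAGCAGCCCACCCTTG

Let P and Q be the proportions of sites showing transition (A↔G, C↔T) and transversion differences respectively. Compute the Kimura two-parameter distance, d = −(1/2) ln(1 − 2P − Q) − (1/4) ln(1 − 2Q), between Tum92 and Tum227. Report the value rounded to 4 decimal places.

0.1585

Mismatches occur at site 1 (T/G, transversion), site 13 (A/C, transversion), site 21 (A/G, transition).
Of the 3 differences, 1 transition and 2 transversions over 21 sites: P = 1/21 = 0.047619, Q = 2/21 = 0.095238.
d = −0.5·ln(0.809524) − 0.25·ln(0.809524) = −0.5·(-0.211309) − 0.25·(-0.211309) = 0.1585.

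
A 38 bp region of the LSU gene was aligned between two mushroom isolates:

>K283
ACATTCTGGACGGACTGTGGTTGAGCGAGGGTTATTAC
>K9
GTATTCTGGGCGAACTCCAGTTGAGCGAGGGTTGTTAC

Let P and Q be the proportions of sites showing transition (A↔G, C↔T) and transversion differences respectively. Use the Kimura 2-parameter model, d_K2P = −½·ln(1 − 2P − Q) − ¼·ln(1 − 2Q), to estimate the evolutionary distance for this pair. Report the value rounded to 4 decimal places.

0.2646

The sequences differ at positions 1 (A/G, transition), 2 (C/T, transition), 10 (A/G, transition), 13 (G/A, transition), 17 (G/C, transversion), 18 (T/C, transition), 19 (G/A, transition), 34 (A/G, transition).
Of the 8 differences, 7 transitions and 1 transversion over 38 sites: P = 7/38 = 0.184211, Q = 1/38 = 0.026316.
d = −0.5·ln(0.605262) − 0.25·ln(0.947368) = −0.5·(-0.502094) − 0.25·(-0.054068) = 0.2646.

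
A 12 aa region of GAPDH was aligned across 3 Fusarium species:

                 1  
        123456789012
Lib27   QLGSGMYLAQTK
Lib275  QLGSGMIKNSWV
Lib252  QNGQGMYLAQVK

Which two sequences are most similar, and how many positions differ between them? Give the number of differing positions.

3

Pairwise Hamming distances:
  Lib27 vs Lib275: 6
  Lib27 vs Lib252: 3
  Lib275 vs Lib252: 8
The smallest is 3, between Lib27 and Lib252.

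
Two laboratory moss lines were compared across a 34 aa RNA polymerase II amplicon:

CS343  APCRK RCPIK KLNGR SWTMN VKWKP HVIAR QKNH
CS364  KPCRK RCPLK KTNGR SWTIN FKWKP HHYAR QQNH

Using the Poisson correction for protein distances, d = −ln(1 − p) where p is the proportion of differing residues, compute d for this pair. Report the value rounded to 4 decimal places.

Differing sites — 1:A/K; 9:I/L; 12:L/T; 19:M/I; 21:V/F; 27:V/H; 28:I/Y; 32:K/Q.
p = 8/34 = 0.235294.
d = −ln(1 − 0.235294) = −ln(0.764706) = 0.2683.

0.2683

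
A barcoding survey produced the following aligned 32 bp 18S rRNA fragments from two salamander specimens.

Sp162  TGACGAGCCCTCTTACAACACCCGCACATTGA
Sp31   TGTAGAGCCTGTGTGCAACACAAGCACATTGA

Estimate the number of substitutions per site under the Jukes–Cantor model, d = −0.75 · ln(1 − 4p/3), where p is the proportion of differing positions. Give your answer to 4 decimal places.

The sequences differ at positions 3 (A/T), 4 (C/A), 10 (C/T), 11 (T/G), 12 (C/T), 13 (T/G), 15 (A/G), 22 (C/A), 23 (C/A).
p = 9/32 = 0.281250.
d = −0.75 · ln(1 − (4/3)·0.281250) = −0.75 · ln(0.625000) = −0.75 · (-0.470004) = 0.3525.

0.3525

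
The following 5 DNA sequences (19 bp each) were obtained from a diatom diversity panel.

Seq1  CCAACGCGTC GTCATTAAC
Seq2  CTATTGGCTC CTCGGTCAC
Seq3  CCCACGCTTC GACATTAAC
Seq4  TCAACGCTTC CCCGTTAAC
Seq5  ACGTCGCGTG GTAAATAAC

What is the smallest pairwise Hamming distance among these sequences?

3

Pairwise Hamming distances:
  Seq1 vs Seq2: 9
  Seq1 vs Seq3: 3
  Seq1 vs Seq4: 5
  Seq1 vs Seq5: 6
  Seq2 vs Seq3: 11
  Seq2 vs Seq4: 9
  Seq2 vs Seq5: 12
  Seq3 vs Seq4: 5
  Seq3 vs Seq5: 8
  Seq4 vs Seq5: 10
The smallest is 3, between Seq1 and Seq3.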